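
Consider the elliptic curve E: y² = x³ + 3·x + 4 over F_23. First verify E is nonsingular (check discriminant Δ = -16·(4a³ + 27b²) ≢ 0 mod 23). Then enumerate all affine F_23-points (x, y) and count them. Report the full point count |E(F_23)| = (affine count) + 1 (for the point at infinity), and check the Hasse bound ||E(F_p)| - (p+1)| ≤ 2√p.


Affine points = {(0, 2), (0, 21), (1, 10), (1, 13), (2, 8), (2, 15), (5, 11), (5, 12), (6, 10), (6, 13), (7, 0), (9, 1), (9, 22), (13, 3), (13, 20), (16, 10), (16, 13), (17, 0), (18, 5), (18, 18), (21, 6), (21, 17), (22, 0)}; affine count = 23; |E(F_23)| = 24.

Discriminant check: Δ ∝ 4a³ + 27b² = 4·3³ + 27·4² = 4·27 + 27·16 ≡ 11 (mod 23). Nonzero ⇒ E is nonsingular.
For each x ∈ F_23, compute rhs = x³ + 3·x + 4 mod 23, then count y ∈ F_23 with y² ≡ rhs.
  x = 0: rhs = 4, matching y values: 2, 21 (2 points).
  x = 1: rhs = 8, matching y values: 10, 13 (2 points).
  x = 2: rhs = 18, matching y values: 8, 15 (2 points).
  x = 3: rhs = 17, matching y values: none (0 points).
  x = 4: rhs = 11, matching y values: none (0 points).
  x = 5: rhs = 6, matching y values: 11, 12 (2 points).
  x = 6: rhs = 8, matching y values: 10, 13 (2 points).
  x = 7: rhs = 0, matching y values: 0 (1 points).
  x = 8: rhs = 11, matching y values: none (0 points).
  x = 9: rhs = 1, matching y values: 1, 22 (2 points).
  x = 10: rhs = 22, matching y values: none (0 points).
  x = 11: rhs = 11, matching y values: none (0 points).
  x = 12: rhs = 20, matching y values: none (0 points).
  x = 13: rhs = 9, matching y values: 3, 20 (2 points).
  x = 14: rhs = 7, matching y values: none (0 points).
  x = 15: rhs = 20, matching y values: none (0 points).
  x = 16: rhs = 8, matching y values: 10, 13 (2 points).
  x = 17: rhs = 0, matching y values: 0 (1 points).
  x = 18: rhs = 2, matching y values: 5, 18 (2 points).
  x = 19: rhs = 20, matching y values: none (0 points).
  x = 20: rhs = 14, matching y values: none (0 points).
  x = 21: rhs = 13, matching y values: 6, 17 (2 points).
  x = 22: rhs = 0, matching y values: 0 (1 points).
Total affine count: 23.
Full point count |E(F_23)| = 23 + 1 = 24.
Hasse bound: |24 − (23+1)| = |0| = 0 ≤ 2√23 ≈ 9.5917 ✓.


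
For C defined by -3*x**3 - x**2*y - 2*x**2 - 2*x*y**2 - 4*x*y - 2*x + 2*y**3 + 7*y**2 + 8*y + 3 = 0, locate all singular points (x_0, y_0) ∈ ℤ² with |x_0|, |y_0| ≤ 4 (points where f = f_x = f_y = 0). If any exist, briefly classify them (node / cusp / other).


Singular points: {(0, -1)}; classification: node.

Compute partial derivatives:
  f_x = -9*x**2 - 2*x*y - 4*x - 2*y**2 - 4*y - 2.
  f_y = -x**2 - 4*x*y - 4*x + 6*y**2 + 14*y + 8.
Scan x_0 ∈ {−4, ..., 4}. For each x_0, f_y(x_0, y) is a polynomial in y; find its integer roots y ∈ {−4, ..., 4}, then test f_x and f at those candidates.
  x = -4: f_y(-4, y) = 6*y**2 + 30*y + 8; no integer root y with |y| ≤ 4.
  x = -3: f_y(-3, y) = 6*y**2 + 26*y + 11; no integer root y with |y| ≤ 4.
  x = -2: f_y(-2, y) = 6*y**2 + 22*y + 12; vanishes at y ∈ {-3}. (-2, -3): f_x = -48 ≠ 0.
  x = -1: f_y(-1, y) = 6*y**2 + 18*y + 11; no integer root y with |y| ≤ 4.
  x = 0: f_y(0, y) = 6*y**2 + 14*y + 8; vanishes at y ∈ {-1}. (0, -1): f_x = 0, f = 0 — SINGULAR.
  x = 1: f_y(1, y) = 6*y**2 + 10*y + 3; no integer root y with |y| ≤ 4.
  x = 2: f_y(2, y) = 6*y**2 + 6*y - 4; no integer root y with |y| ≤ 4.
  x = 3: f_y(3, y) = 6*y**2 + 2*y - 13; no integer root y with |y| ≤ 4.
  x = 4: f_y(4, y) = 6*y**2 - 2*y - 24; no integer root y with |y| ≤ 4.
Only singular point on the grid: (0, -1).
Classify: substitute x = 0 + u, y = -1 + v and expand: f = -3*u**3 - u**2*v - u**2 - 2*u*v**2 + 2*v**3 + v**2.
No constant or linear terms (consistent with a singular point). Quadratic part: -u**2 + v**2. Cubic part: -3*u**3 - u**2*v - 2*u*v**2 + 2*v**3.
The quadratic part v**2 - u**2 = (v − u)(v + u) splits into two distinct linear factors, so there are two distinct tangent lines y − -1 = ±(x − 0) — this is a node (ordinary double point).
Classification: node.


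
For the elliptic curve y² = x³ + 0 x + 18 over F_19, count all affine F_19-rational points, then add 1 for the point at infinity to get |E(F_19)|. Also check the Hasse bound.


Affine points = {(1, 0), (2, 8), (2, 11), (3, 8), (3, 11), (4, 5), (4, 14), (6, 5), (6, 14), (7, 0), (8, 6), (8, 13), (9, 5), (9, 14), (10, 7), (10, 12), (11, 0), (12, 6), (12, 13), (13, 7), (13, 12), (14, 8), (14, 11), (15, 7), (15, 12), (18, 6), (18, 13)}; affine count = 27; |E(F_19)| = 28.

Discriminant check: Δ ∝ 4a³ + 27b² = 4·0³ + 27·18² = 4·0 + 27·324 ≡ 8 (mod 19). Nonzero ⇒ E is nonsingular.
For each x ∈ F_19, compute rhs = x³ + 0·x + 18 mod 19, then count y ∈ F_19 with y² ≡ rhs.
  x = 0: rhs = 18, matching y values: none (0 points).
  x = 1: rhs = 0, matching y values: 0 (1 points).
  x = 2: rhs = 7, matching y values: 8, 11 (2 points).
  x = 3: rhs = 7, matching y values: 8, 11 (2 points).
  x = 4: rhs = 6, matching y values: 5, 14 (2 points).
  x = 5: rhs = 10, matching y values: none (0 points).
  x = 6: rhs = 6, matching y values: 5, 14 (2 points).
  x = 7: rhs = 0, matching y values: 0 (1 points).
  x = 8: rhs = 17, matching y values: 6, 13 (2 points).
  x = 9: rhs = 6, matching y values: 5, 14 (2 points).
  x = 10: rhs = 11, matching y values: 7, 12 (2 points).
  x = 11: rhs = 0, matching y values: 0 (1 points).
  x = 12: rhs = 17, matching y values: 6, 13 (2 points).
  x = 13: rhs = 11, matching y values: 7, 12 (2 points).
  x = 14: rhs = 7, matching y values: 8, 11 (2 points).
  x = 15: rhs = 11, matching y values: 7, 12 (2 points).
  x = 16: rhs = 10, matching y values: none (0 points).
  x = 17: rhs = 10, matching y values: none (0 points).
  x = 18: rhs = 17, matching y values: 6, 13 (2 points).
Total affine count: 27.
Full point count |E(F_19)| = 27 + 1 = 28.
Hasse bound: |28 − (19+1)| = |8| = 8 ≤ 2√19 ≈ 8.7178 ✓.


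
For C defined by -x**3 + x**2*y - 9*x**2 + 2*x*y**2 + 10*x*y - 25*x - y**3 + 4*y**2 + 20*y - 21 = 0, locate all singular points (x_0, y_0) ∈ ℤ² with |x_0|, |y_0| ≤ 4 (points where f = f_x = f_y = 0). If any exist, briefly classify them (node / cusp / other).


Singular points: {(-3, -1)}; classification: node.

Compute partial derivatives:
  f_x = -3*x**2 + 2*x*y - 18*x + 2*y**2 + 10*y - 25.
  f_y = x**2 + 4*x*y + 10*x - 3*y**2 + 8*y + 20.
Scan x_0 ∈ {−4, ..., 4}. For each x_0, f_y(x_0, y) is a polynomial in y; find its integer roots y ∈ {−4, ..., 4}, then test f_x and f at those candidates.
  x = -4: f_y(-4, y) = -3*y**2 - 8*y - 4; vanishes at y ∈ {-2}. (-4, -2): f_x = 3 ≠ 0.
  x = -3: f_y(-3, y) = -3*y**2 - 4*y - 1; vanishes at y ∈ {-1}. (-3, -1): f_x = 0, f = 0 — SINGULAR.
  x = -2: f_y(-2, y) = 4 - 3*y**2; no integer root y with |y| ≤ 4.
  x = -1: f_y(-1, y) = -3*y**2 + 4*y + 11; no integer root y with |y| ≤ 4.
  x = 0: f_y(0, y) = -3*y**2 + 8*y + 20; no integer root y with |y| ≤ 4.
  x = 1: f_y(1, y) = -3*y**2 + 12*y + 31; no integer root y with |y| ≤ 4.
  x = 2: f_y(2, y) = -3*y**2 + 16*y + 44; vanishes at y ∈ {-2}. (2, -2): f_x = -93 ≠ 0.
  x = 3: f_y(3, y) = -3*y**2 + 20*y + 59; no integer root y with |y| ≤ 4.
  x = 4: f_y(4, y) = -3*y**2 + 24*y + 76; no integer root y with |y| ≤ 4.
Only singular point on the grid: (-3, -1).
Classify: substitute x = -3 + u, y = -1 + v and expand: f = -u**3 + u**2*v - u**2 + 2*u*v**2 - v**3 + v**2.
No constant or linear terms (consistent with a singular point). Quadratic part: -u**2 + v**2. Cubic part: -u**3 + u**2*v + 2*u*v**2 - v**3.
The quadratic part v**2 - u**2 = (v − u)(v + u) splits into two distinct linear factors, so there are two distinct tangent lines y − -1 = ±(x − -3) — this is a node (ordinary double point).
Classification: node.


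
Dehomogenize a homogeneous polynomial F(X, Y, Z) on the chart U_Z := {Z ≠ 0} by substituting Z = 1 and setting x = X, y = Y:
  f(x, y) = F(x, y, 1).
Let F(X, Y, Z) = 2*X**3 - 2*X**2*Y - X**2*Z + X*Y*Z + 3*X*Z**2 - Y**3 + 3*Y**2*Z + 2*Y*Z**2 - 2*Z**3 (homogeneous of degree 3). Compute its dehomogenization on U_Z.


f(x, y) = 2*x**3 - 2*x**2*y - x**2 + x*y + 3*x - y**3 + 3*y**2 + 2*y - 2

On U_Z we set Z = 1. Each monomial c·X^i·Y^j·Z^k in F becomes c·x^i·y^j·1^k = c·x^i·y^j.
Substituting Z = 1: F(X, Y, 1) = 2*x**3 - 2*x**2*y - x**2 + x*y + 3*x - y**3 + 3*y**2 + 2*y - 2.
Note: deg(f) ≤ deg(F) = 3; strict inequality happens when F is divisible by Z (lost terms).


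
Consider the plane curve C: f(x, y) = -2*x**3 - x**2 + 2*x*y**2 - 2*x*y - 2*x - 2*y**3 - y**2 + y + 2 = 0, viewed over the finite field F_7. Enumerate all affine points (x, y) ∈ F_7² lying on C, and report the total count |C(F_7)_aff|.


Affine F_7-points: {(0, 1), (1, 4), (2, 6), (3, 3), (3, 5)}; count = 5.

For each of the 49 pairs (x, y) ∈ F_7², evaluate f(x, y) mod 7. Record the zeros.
  x = 0: [0↦2, 1↦0, 2↦5, 3↦5, 4↦2, 5↦5, 6↦2]  zeros at y ∈ {1}
  x = 1: [0↦4, 1↦2, 2↦4, 3↦5, 4↦0, 5↦5, 6↦1]  zeros at y ∈ {4}
  x = 2: [0↦6, 1↦4, 2↦3, 3↦5, 4↦5, 5↦5, 6↦0]  zeros at y ∈ {6}
  x = 3: [0↦3, 1↦1, 2↦4, 3↦0, 4↦5, 5↦0, 6↦1]  zeros at y ∈ {3, 5}
  x = 4: [0↦4, 1↦2, 2↦2, 3↦6, 4↦2, 5↦6, 6↦6]  zeros at y ∈ ∅
  x = 5: [0↦4, 1↦2, 2↦6, 3↦4, 4↦5, 5↦4, 6↦3]  zeros at y ∈ ∅
  x = 6: [0↦5, 1↦3, 2↦4, 3↦3, 4↦2, 5↦3, 6↦1]  zeros at y ∈ ∅
Collecting zeros: affine points = {(0, 1), (1, 4), (2, 6), (3, 3), (3, 5)}.
Total count |C(F_7)_aff| = 5.


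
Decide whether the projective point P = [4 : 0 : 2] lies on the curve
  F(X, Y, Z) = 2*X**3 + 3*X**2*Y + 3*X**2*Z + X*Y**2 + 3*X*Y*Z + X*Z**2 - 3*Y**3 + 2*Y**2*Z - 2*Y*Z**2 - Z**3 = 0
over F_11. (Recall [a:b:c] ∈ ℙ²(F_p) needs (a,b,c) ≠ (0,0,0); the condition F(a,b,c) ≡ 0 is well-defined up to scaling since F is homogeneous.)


F(4,0,2) ≡ 1 (mod 11); P is NOT on the curve.

Evaluate F(4, 0, 2) term-by-term (mod 11).
  2*X**3 ↦ 2·64·1·1 = 128
  3*X**2*Y ↦ 3·16·0·1 = 0
  3*X**2*Z ↦ 3·16·1·2 = 96
  X*Y**2 ↦ 1·4·0·1 = 0
  3*X*Y*Z ↦ 3·4·0·2 = 0
  X*Z**2 ↦ 1·4·1·4 = 16
  -3*Y**3 ↦ -3·1·0·1 = 0
  2*Y**2*Z ↦ 2·1·0·2 = 0
  -2*Y*Z**2 ↦ -2·1·0·4 = 0
  -Z**3 ↦ -1·1·1·8 = -8
Sum: F(4, 0, 2) = (128) + (0) + (96) + (0) + (0) + (16) + (0) + (0) + (0) + (-8) = 232.
Reducing mod 11: 232 ≡ 1 (mod 11).
Since F(a, b, c) ≡ 1 ≠ 0 (mod 11), P does NOT lie on the curve.


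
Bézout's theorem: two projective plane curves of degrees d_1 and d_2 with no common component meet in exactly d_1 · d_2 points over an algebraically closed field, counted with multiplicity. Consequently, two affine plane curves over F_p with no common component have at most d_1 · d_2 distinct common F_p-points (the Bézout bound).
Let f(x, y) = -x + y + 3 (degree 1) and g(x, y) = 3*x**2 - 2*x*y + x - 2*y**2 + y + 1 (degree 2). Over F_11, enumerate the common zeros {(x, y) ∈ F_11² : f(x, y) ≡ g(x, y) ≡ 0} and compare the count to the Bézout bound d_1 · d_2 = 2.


Common zeros: {(4, 1), (5, 2)}; count = 2; Bézout bound = 2.

deg(f) = 1, deg(g) = 2, so Bézout bound = 2.
Scan x ∈ F_11. For each x, list the y ∈ F_11 with f(x, y) ≡ 0 and those with g(x, y) ≡ 0 (mod 11); the common zeros in that column are the intersection.
  x = 0: f ≡ 0 at y ∈ {8}; g ≡ 0 at y ∈ {1, 5}; common: ∅.
  x = 1: f ≡ 0 at y ∈ {9}; g ≡ 0 at y ∈ ∅; common: ∅.
  x = 2: f ≡ 0 at y ∈ {10}; g ≡ 0 at y ∈ ∅; common: ∅.
  x = 3: f ≡ 0 at y ∈ {0}; g ≡ 0 at y ∈ {5, 9}; common: ∅.
  x = 4: f ≡ 0 at y ∈ {1}; g ≡ 0 at y ∈ {1}; common: {1}.
  x = 5: f ≡ 0 at y ∈ {2}; g ≡ 0 at y ∈ {2, 10}; common: {2}.
  x = 6: f ≡ 0 at y ∈ {3}; g ≡ 0 at y ∈ ∅; common: ∅.
  x = 7: f ≡ 0 at y ∈ {4}; g ≡ 0 at y ∈ {2, 8}; common: ∅.
  x = 8: f ≡ 0 at y ∈ {5}; g ≡ 0 at y ∈ ∅; common: ∅.
  x = 9: f ≡ 0 at y ∈ {6}; g ≡ 0 at y ∈ {0, 8}; common: ∅.
  x = 10: f ≡ 0 at y ∈ {7}; g ≡ 0 at y ∈ {9}; common: ∅.
Collecting: common zeros = {(4, 1), (5, 2)}, so the count is 2.
Comparison with the Bézout bound: 2 ≤ 2 = deg(f)·deg(g), as expected for curves with no common component (the bound is attained).


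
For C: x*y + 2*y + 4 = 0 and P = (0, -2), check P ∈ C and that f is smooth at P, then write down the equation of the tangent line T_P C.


Tangent line at P: -2*x + 2*y + 4 = 0.

Step 1: f(0, -2) = 0, so P lies on C.
Step 2: partial derivatives
  f_x(x, y) = y, f_y(x, y) = x + 2.
  f_x(P) = -2, f_y(P) = 2 (gradient nonzero, so P is smooth).
Step 3: tangent line at P: -2·(x − 0) + 2·(y − -2) = 0.
Expanding: -2*x + 2*y + 4 = 0.


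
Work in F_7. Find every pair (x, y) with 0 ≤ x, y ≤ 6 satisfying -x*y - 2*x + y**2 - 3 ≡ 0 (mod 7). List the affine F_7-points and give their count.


Affine F_7-points: {(1, 4), (2, 0), (2, 2), (4, 1), (4, 3), (5, 6)}; count = 6.

For each of the 49 pairs (x, y) ∈ F_7², evaluate f(x, y) mod 7. Record the zeros.
  x = 0: [0↦4, 1↦5, 2↦1, 3↦6, 4↦6, 5↦1, 6↦5]  zeros at y ∈ ∅
  x = 1: [0↦2, 1↦2, 2↦4, 3↦1, 4↦0, 5↦1, 6↦4]  zeros at y ∈ {4}
  x = 2: [0↦0, 1↦6, 2↦0, 3↦3, 4↦1, 5↦1, 6↦3]  zeros at y ∈ {0, 2}
  x = 3: [0↦5, 1↦3, 2↦3, 3↦5, 4↦2, 5↦1, 6↦2]  zeros at y ∈ ∅
  x = 4: [0↦3, 1↦0, 2↦6, 3↦0, 4↦3, 5↦1, 6↦1]  zeros at y ∈ {1, 3}
  x = 5: [0↦1, 1↦4, 2↦2, 3↦2, 4↦4, 5↦1, 6↦0]  zeros at y ∈ {6}
  x = 6: [0↦6, 1↦1, 2↦5, 3↦4, 4↦5, 5↦1, 6↦6]  zeros at y ∈ ∅
Collecting zeros: affine points = {(1, 4), (2, 0), (2, 2), (4, 1), (4, 3), (5, 6)}.
Total count |C(F_7)_aff| = 6.


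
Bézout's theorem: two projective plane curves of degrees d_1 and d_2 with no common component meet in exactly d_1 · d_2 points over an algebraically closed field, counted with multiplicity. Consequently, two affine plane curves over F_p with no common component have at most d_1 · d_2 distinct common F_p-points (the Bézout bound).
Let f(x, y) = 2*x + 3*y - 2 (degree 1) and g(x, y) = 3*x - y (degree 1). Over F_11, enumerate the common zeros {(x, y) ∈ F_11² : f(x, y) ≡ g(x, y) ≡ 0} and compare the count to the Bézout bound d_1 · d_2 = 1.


Common zeros: ∅; count = 0; Bézout bound = 1.

deg(f) = 1, deg(g) = 1, so Bézout bound = 1.
Scan x ∈ F_11. For each x, list the y ∈ F_11 with f(x, y) ≡ 0 and those with g(x, y) ≡ 0 (mod 11); the common zeros in that column are the intersection.
  x = 0: f ≡ 0 at y ∈ {8}; g ≡ 0 at y ∈ {0}; common: ∅.
  x = 1: f ≡ 0 at y ∈ {0}; g ≡ 0 at y ∈ {3}; common: ∅.
  x = 2: f ≡ 0 at y ∈ {3}; g ≡ 0 at y ∈ {6}; common: ∅.
  x = 3: f ≡ 0 at y ∈ {6}; g ≡ 0 at y ∈ {9}; common: ∅.
  x = 4: f ≡ 0 at y ∈ {9}; g ≡ 0 at y ∈ {1}; common: ∅.
  x = 5: f ≡ 0 at y ∈ {1}; g ≡ 0 at y ∈ {4}; common: ∅.
  x = 6: f ≡ 0 at y ∈ {4}; g ≡ 0 at y ∈ {7}; common: ∅.
  x = 7: f ≡ 0 at y ∈ {7}; g ≡ 0 at y ∈ {10}; common: ∅.
  x = 8: f ≡ 0 at y ∈ {10}; g ≡ 0 at y ∈ {2}; common: ∅.
  x = 9: f ≡ 0 at y ∈ {2}; g ≡ 0 at y ∈ {5}; common: ∅.
  x = 10: f ≡ 0 at y ∈ {5}; g ≡ 0 at y ∈ {8}; common: ∅.
Collecting: common zeros = ∅, so the count is 0.
Comparison with the Bézout bound: 0 ≤ 1 = deg(f)·deg(g), as expected for curves with no common component (the affine F_11-count falls short of the bound because intersections may lie at infinity, over extension fields, or carry multiplicity).


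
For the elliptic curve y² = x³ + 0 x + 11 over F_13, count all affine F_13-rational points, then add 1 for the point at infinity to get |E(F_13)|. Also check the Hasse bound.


Affine points = {(1, 5), (1, 8), (3, 5), (3, 8), (4, 6), (4, 7), (7, 4), (7, 9), (8, 4), (8, 9), (9, 5), (9, 8), (10, 6), (10, 7), (11, 4), (11, 9), (12, 6), (12, 7)}; affine count = 18; |E(F_13)| = 19.

Discriminant check: Δ ∝ 4a³ + 27b² = 4·0³ + 27·11² = 4·0 + 27·121 ≡ 4 (mod 13). Nonzero ⇒ E is nonsingular.
For each x ∈ F_13, compute rhs = x³ + 0·x + 11 mod 13, then count y ∈ F_13 with y² ≡ rhs.
  x = 0: rhs = 11, matching y values: none (0 points).
  x = 1: rhs = 12, matching y values: 5, 8 (2 points).
  x = 2: rhs = 6, matching y values: none (0 points).
  x = 3: rhs = 12, matching y values: 5, 8 (2 points).
  x = 4: rhs = 10, matching y values: 6, 7 (2 points).
  x = 5: rhs = 6, matching y values: none (0 points).
  x = 6: rhs = 6, matching y values: none (0 points).
  x = 7: rhs = 3, matching y values: 4, 9 (2 points).
  x = 8: rhs = 3, matching y values: 4, 9 (2 points).
  x = 9: rhs = 12, matching y values: 5, 8 (2 points).
  x = 10: rhs = 10, matching y values: 6, 7 (2 points).
  x = 11: rhs = 3, matching y values: 4, 9 (2 points).
  x = 12: rhs = 10, matching y values: 6, 7 (2 points).
Total affine count: 18.
Full point count |E(F_13)| = 18 + 1 = 19.
Hasse bound: |19 − (13+1)| = |5| = 5 ≤ 2√13 ≈ 7.2111 ✓.


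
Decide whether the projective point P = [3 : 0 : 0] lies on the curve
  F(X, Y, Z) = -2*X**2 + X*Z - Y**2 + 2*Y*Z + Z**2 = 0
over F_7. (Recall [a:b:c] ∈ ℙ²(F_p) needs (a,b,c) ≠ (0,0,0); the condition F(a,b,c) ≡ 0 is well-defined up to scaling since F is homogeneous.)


F(3,0,0) ≡ 3 (mod 7); P is NOT on the curve.

Evaluate F(3, 0, 0) term-by-term (mod 7).
  -2*X**2 ↦ -2·9·1·1 = -18
  X*Z ↦ 1·3·1·0 = 0
  -Y**2 ↦ -1·1·0·1 = 0
  2*Y*Z ↦ 2·1·0·0 = 0
  Z**2 ↦ 1·1·1·0 = 0
Sum: F(3, 0, 0) = (-18) + (0) + (0) + (0) + (0) = -18.
Reducing mod 7: -18 ≡ 3 (mod 7).
Since F(a, b, c) ≡ 3 ≠ 0 (mod 7), P does NOT lie on the curve.


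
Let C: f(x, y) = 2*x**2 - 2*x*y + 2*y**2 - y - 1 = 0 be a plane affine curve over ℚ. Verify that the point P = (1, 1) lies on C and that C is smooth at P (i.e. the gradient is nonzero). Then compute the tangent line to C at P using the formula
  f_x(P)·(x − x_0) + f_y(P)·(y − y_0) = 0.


Tangent line at P: 2*x + y - 3 = 0.

Step 1: f(1, 1) = 0, so P lies on C.
Step 2: partial derivatives
  f_x(x, y) = 4*x - 2*y, f_y(x, y) = -2*x + 4*y - 1.
  f_x(P) = 2, f_y(P) = 1 (gradient nonzero, so P is smooth).
Step 3: tangent line at P: 2·(x − 1) + 1·(y − 1) = 0.
Expanding: 2*x + y - 3 = 0.


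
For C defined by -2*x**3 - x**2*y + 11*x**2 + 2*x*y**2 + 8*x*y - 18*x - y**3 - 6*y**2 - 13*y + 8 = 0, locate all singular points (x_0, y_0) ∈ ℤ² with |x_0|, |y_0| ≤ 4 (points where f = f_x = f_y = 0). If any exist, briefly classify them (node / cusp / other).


Singular points: {(2, -1)}; classification: cusp.

Compute partial derivatives:
  f_x = -6*x**2 - 2*x*y + 22*x + 2*y**2 + 8*y - 18.
  f_y = -x**2 + 4*x*y + 8*x - 3*y**2 - 12*y - 13.
Scan x_0 ∈ {−4, ..., 4}. For each x_0, f_y(x_0, y) is a polynomial in y; find its integer roots y ∈ {−4, ..., 4}, then test f_x and f at those candidates.
  x = -4: f_y(-4, y) = -3*y**2 - 28*y - 61; no integer root y with |y| ≤ 4.
  x = -3: f_y(-3, y) = -3*y**2 - 24*y - 46; no integer root y with |y| ≤ 4.
  x = -2: f_y(-2, y) = -3*y**2 - 20*y - 33; vanishes at y ∈ {-3}. (-2, -3): f_x = -104 ≠ 0.
  x = -1: f_y(-1, y) = -3*y**2 - 16*y - 22; no integer root y with |y| ≤ 4.
  x = 0: f_y(0, y) = -3*y**2 - 12*y - 13; no integer root y with |y| ≤ 4.
  x = 1: f_y(1, y) = -3*y**2 - 8*y - 6; no integer root y with |y| ≤ 4.
  x = 2: f_y(2, y) = -3*y**2 - 4*y - 1; vanishes at y ∈ {-1}. (2, -1): f_x = 0, f = 0 — SINGULAR.
  x = 3: f_y(3, y) = 2 - 3*y**2; no integer root y with |y| ≤ 4.
  x = 4: f_y(4, y) = -3*y**2 + 4*y + 3; no integer root y with |y| ≤ 4.
Only singular point on the grid: (2, -1).
Classify: substitute x = 2 + u, y = -1 + v and expand: f = -2*u**3 - u**2*v + 2*u*v**2 - v**3 + v**2.
No constant or linear terms (consistent with a singular point). Quadratic part: v**2. Cubic part: -2*u**3 - u**2*v + 2*u*v**2 - v**3.
The quadratic part v**2 is a perfect square, so there is a single (double) tangent line v = 0, i.e. y = -1. Restricting the cubic part to that line (v = 0) leaves -2*u**3 ≠ 0, so f is not divisible by v and the branch is v² ≈ 2*u**3 to lowest order — this is a cusp.
Classification: cusp.


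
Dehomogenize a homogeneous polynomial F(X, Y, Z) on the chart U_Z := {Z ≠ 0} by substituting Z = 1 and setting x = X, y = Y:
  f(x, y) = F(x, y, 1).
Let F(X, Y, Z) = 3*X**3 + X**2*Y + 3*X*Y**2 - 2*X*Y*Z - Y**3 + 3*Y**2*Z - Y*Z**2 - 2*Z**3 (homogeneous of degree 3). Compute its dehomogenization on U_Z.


f(x, y) = 3*x**3 + x**2*y + 3*x*y**2 - 2*x*y - y**3 + 3*y**2 - y - 2

On U_Z we set Z = 1. Each monomial c·X^i·Y^j·Z^k in F becomes c·x^i·y^j·1^k = c·x^i·y^j.
Substituting Z = 1: F(X, Y, 1) = 3*x**3 + x**2*y + 3*x*y**2 - 2*x*y - y**3 + 3*y**2 - y - 2.
Note: deg(f) ≤ deg(F) = 3; strict inequality happens when F is divisible by Z (lost terms).


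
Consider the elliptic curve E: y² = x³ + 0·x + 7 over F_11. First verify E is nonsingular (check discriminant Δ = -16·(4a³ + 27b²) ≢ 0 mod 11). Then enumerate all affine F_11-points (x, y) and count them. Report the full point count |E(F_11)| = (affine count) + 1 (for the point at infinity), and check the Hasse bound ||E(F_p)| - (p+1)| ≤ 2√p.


Affine points = {(2, 2), (2, 9), (3, 1), (3, 10), (4, 4), (4, 7), (5, 0), (6, 5), (6, 6), (7, 3), (7, 8)}; affine count = 11; |E(F_11)| = 12.

Discriminant check: Δ ∝ 4a³ + 27b² = 4·0³ + 27·7² = 4·0 + 27·49 ≡ 3 (mod 11). Nonzero ⇒ E is nonsingular.
For each x ∈ F_11, compute rhs = x³ + 0·x + 7 mod 11, then count y ∈ F_11 with y² ≡ rhs.
  x = 0: rhs = 7, matching y values: none (0 points).
  x = 1: rhs = 8, matching y values: none (0 points).
  x = 2: rhs = 4, matching y values: 2, 9 (2 points).
  x = 3: rhs = 1, matching y values: 1, 10 (2 points).
  x = 4: rhs = 5, matching y values: 4, 7 (2 points).
  x = 5: rhs = 0, matching y values: 0 (1 points).
  x = 6: rhs = 3, matching y values: 5, 6 (2 points).
  x = 7: rhs = 9, matching y values: 3, 8 (2 points).
  x = 8: rhs = 2, matching y values: none (0 points).
  x = 9: rhs = 10, matching y values: none (0 points).
  x = 10: rhs = 6, matching y values: none (0 points).
Total affine count: 11.
Full point count |E(F_11)| = 11 + 1 = 12.
Hasse bound: |12 − (11+1)| = |0| = 0 ≤ 2√11 ≈ 6.6332 ✓.


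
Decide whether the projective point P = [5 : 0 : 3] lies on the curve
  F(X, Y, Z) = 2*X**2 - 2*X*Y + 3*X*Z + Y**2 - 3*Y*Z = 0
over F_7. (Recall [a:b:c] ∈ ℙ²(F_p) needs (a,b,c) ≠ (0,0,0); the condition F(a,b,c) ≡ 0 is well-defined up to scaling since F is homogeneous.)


F(5,0,3) ≡ 4 (mod 7); P is NOT on the curve.

Evaluate F(5, 0, 3) term-by-term (mod 7).
  2*X**2 ↦ 2·25·1·1 = 50
  -2*X*Y ↦ -2·5·0·1 = 0
  3*X*Z ↦ 3·5·1·3 = 45
  Y**2 ↦ 1·1·0·1 = 0
  -3*Y*Z ↦ -3·1·0·3 = 0
Sum: F(5, 0, 3) = (50) + (0) + (45) + (0) + (0) = 95.
Reducing mod 7: 95 ≡ 4 (mod 7).
Since F(a, b, c) ≡ 4 ≠ 0 (mod 7), P does NOT lie on the curve.


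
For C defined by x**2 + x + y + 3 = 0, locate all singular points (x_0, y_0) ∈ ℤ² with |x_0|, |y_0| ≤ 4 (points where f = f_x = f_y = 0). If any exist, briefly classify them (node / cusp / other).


No singular points in the scanned grid; C is smooth there.

Compute partial derivatives:
  f_x = 2*x + 1.
  f_y = 1.
f_y = 1 is a nonzero constant, so f_y never vanishes: no point (x, y) can satisfy f = f_x = f_y = 0. In particular no (x, y) ∈ {−4, ..., 4}² is singular; the curve is smooth.


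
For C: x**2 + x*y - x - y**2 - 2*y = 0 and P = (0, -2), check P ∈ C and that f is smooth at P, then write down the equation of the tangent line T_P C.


Tangent line at P: -3*x + 2*y + 4 = 0.

Step 1: f(0, -2) = 0, so P lies on C.
Step 2: partial derivatives
  f_x(x, y) = 2*x + y - 1, f_y(x, y) = x - 2*y - 2.
  f_x(P) = -3, f_y(P) = 2 (gradient nonzero, so P is smooth).
Step 3: tangent line at P: -3·(x − 0) + 2·(y − -2) = 0.
Expanding: -3*x + 2*y + 4 = 0.


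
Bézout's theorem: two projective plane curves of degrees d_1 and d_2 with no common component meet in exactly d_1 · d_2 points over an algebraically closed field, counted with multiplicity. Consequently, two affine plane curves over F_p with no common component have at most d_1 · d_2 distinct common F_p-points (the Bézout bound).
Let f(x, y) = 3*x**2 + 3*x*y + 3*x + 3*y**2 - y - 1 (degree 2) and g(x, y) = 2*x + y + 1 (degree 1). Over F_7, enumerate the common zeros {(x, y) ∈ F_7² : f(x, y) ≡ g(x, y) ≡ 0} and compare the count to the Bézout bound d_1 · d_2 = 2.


Common zeros: {(3, 0), (4, 5)}; count = 2; Bézout bound = 2.

deg(f) = 2, deg(g) = 1, so Bézout bound = 2.
Scan x ∈ F_7. For each x, list the y ∈ F_7 with f(x, y) ≡ 0 and those with g(x, y) ≡ 0 (mod 7); the common zeros in that column are the intersection.
  x = 0: f ≡ 0 at y ∈ ∅; g ≡ 0 at y ∈ {6}; common: ∅.
  x = 1: f ≡ 0 at y ∈ {2}; g ≡ 0 at y ∈ {4}; common: ∅.
  x = 2: f ≡ 0 at y ∈ ∅; g ≡ 0 at y ∈ {2}; common: ∅.
  x = 3: f ≡ 0 at y ∈ {0, 2}; g ≡ 0 at y ∈ {0}; common: {0}.
  x = 4: f ≡ 0 at y ∈ {3, 5}; g ≡ 0 at y ∈ {5}; common: {5}.
  x = 5: f ≡ 0 at y ∈ ∅; g ≡ 0 at y ∈ {3}; common: ∅.
  x = 6: f ≡ 0 at y ∈ {3}; g ≡ 0 at y ∈ {1}; common: ∅.
Collecting: common zeros = {(3, 0), (4, 5)}, so the count is 2.
Comparison with the Bézout bound: 2 ≤ 2 = deg(f)·deg(g), as expected for curves with no common component (the bound is attained).


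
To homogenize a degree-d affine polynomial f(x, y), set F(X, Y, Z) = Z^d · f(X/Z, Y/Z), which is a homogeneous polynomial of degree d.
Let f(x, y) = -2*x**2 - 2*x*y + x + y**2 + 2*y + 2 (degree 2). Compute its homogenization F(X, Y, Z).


F(X, Y, Z) = -2*X**2 - 2*X*Y + X*Z + Y**2 + 2*Y*Z + 2*Z**2

deg(f) = 2.
Substitute x = X/Z, y = Y/Z into f, then multiply by Z^2.
  monomial -2·x^2·y^0 ↦ -2·X^2·Y^0·Z^0.
  monomial -2·x^1·y^1 ↦ -2·X^1·Y^1·Z^0.
  monomial 1·x^1·y^0 ↦ 1·X^1·Y^0·Z^1.
  monomial 1·x^0·y^2 ↦ 1·X^0·Y^2·Z^0.
  monomial 2·x^0·y^1 ↦ 2·X^0·Y^1·Z^1.
  monomial 2·x^0·y^0 ↦ 2·X^0·Y^0·Z^2.
Collecting: F(X, Y, Z) = -2*X**2 - 2*X*Y + X*Z + Y**2 + 2*Y*Z + 2*Z**2.


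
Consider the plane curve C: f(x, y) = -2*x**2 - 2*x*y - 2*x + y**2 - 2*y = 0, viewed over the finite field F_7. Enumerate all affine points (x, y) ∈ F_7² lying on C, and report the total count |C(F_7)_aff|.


Affine F_7-points: {(0, 0), (0, 2), (1, 1), (1, 3), (2, 3), (4, 1), (4, 2), (6, 0)}; count = 8.

For each of the 49 pairs (x, y) ∈ F_7², evaluate f(x, y) mod 7. Record the zeros.
  x = 0: [0↦0, 1↦6, 2↦0, 3↦3, 4↦1, 5↦1, 6↦3]  zeros at y ∈ {0, 2}
  x = 1: [0↦3, 1↦0, 2↦6, 3↦0, 4↦3, 5↦1, 6↦1]  zeros at y ∈ {1, 3}
  x = 2: [0↦2, 1↦4, 2↦1, 3↦0, 4↦1, 5↦4, 6↦2]  zeros at y ∈ {3}
  x = 3: [0↦4, 1↦4, 2↦6, 3↦3, 4↦2, 5↦3, 6↦6]  zeros at y ∈ ∅
  x = 4: [0↦2, 1↦0, 2↦0, 3↦2, 4↦6, 5↦5, 6↦6]  zeros at y ∈ {1, 2}
  x = 5: [0↦3, 1↦6, 2↦4, 3↦4, 4↦6, 5↦3, 6↦2]  zeros at y ∈ ∅
  x = 6: [0↦0, 1↦1, 2↦4, 3↦2, 4↦2, 5↦4, 6↦1]  zeros at y ∈ {0}
Collecting zeros: affine points = {(0, 0), (0, 2), (1, 1), (1, 3), (2, 3), (4, 1), (4, 2), (6, 0)}.
Total count |C(F_7)_aff| = 8.


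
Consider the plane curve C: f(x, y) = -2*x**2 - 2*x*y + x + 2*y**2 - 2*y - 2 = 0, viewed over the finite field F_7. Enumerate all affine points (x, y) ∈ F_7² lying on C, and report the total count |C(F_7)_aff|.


Affine F_7-points: {(2, 4), (2, 6), (3, 5), (3, 6), (4, 2), (4, 3), (5, 2), (5, 4)}; count = 8.

For each of the 49 pairs (x, y) ∈ F_7², evaluate f(x, y) mod 7. Record the zeros.
  x = 0: [0↦5, 1↦5, 2↦2, 3↦3, 4↦1, 5↦3, 6↦2]  zeros at y ∈ ∅
  x = 1: [0↦4, 1↦2, 2↦4, 3↦3, 4↦6, 5↦6, 6↦3]  zeros at y ∈ ∅
  x = 2: [0↦6, 1↦2, 2↦2, 3↦6, 4↦0, 5↦5, 6↦0]  zeros at y ∈ {4, 6}
  x = 3: [0↦4, 1↦5, 2↦3, 3↦5, 4↦4, 5↦0, 6↦0]  zeros at y ∈ {5, 6}
  x = 4: [0↦5, 1↦4, 2↦0, 3↦0, 4↦4, 5↦5, 6↦3]  zeros at y ∈ {2, 3}
  x = 5: [0↦2, 1↦6, 2↦0, 3↦5, 4↦0, 5↦6, 6↦2]  zeros at y ∈ {2, 4}
  x = 6: [0↦2, 1↦4, 2↦3, 3↦6, 4↦6, 5↦3, 6↦4]  zeros at y ∈ ∅
Collecting zeros: affine points = {(2, 4), (2, 6), (3, 5), (3, 6), (4, 2), (4, 3), (5, 2), (5, 4)}.
Total count |C(F_7)_aff| = 8.


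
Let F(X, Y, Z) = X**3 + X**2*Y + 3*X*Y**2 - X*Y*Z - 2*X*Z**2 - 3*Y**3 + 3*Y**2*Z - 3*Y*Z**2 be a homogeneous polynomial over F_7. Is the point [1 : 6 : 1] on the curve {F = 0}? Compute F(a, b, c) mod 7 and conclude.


F(1,6,1) ≡ 4 (mod 7); P is NOT on the curve.

Evaluate F(1, 6, 1) term-by-term (mod 7).
  X**3 ↦ 1·1·1·1 = 1
  X**2*Y ↦ 1·1·6·1 = 6
  3*X*Y**2 ↦ 3·1·36·1 = 108
  -X*Y*Z ↦ -1·1·6·1 = -6
  -2*X*Z**2 ↦ -2·1·1·1 = -2
  -3*Y**3 ↦ -3·1·216·1 = -648
  3*Y**2*Z ↦ 3·1·36·1 = 108
  -3*Y*Z**2 ↦ -3·1·6·1 = -18
Sum: F(1, 6, 1) = (1) + (6) + (108) + (-6) + (-2) + (-648) + (108) + (-18) = -451.
Reducing mod 7: -451 ≡ 4 (mod 7).
Since F(a, b, c) ≡ 4 ≠ 0 (mod 7), P does NOT lie on the curve.


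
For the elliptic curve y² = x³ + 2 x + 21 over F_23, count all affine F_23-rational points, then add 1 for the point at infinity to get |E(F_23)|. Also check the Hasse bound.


Affine points = {(1, 1), (1, 22), (3, 10), (3, 13), (4, 1), (4, 22), (5, 8), (5, 15), (9, 3), (9, 20), (10, 11), (10, 12), (12, 5), (12, 18), (13, 6), (13, 17), (16, 3), (16, 20), (17, 0), (18, 1), (18, 22), (19, 8), (19, 15), (21, 3), (21, 20), (22, 8), (22, 15)}; affine count = 27; |E(F_23)| = 28.

Discriminant check: Δ ∝ 4a³ + 27b² = 4·2³ + 27·21² = 4·8 + 27·441 ≡ 2 (mod 23). Nonzero ⇒ E is nonsingular.
For each x ∈ F_23, compute rhs = x³ + 2·x + 21 mod 23, then count y ∈ F_23 with y² ≡ rhs.
  x = 0: rhs = 21, matching y values: none (0 points).
  x = 1: rhs = 1, matching y values: 1, 22 (2 points).
  x = 2: rhs = 10, matching y values: none (0 points).
  x = 3: rhs = 8, matching y values: 10, 13 (2 points).
  x = 4: rhs = 1, matching y values: 1, 22 (2 points).
  x = 5: rhs = 18, matching y values: 8, 15 (2 points).
  x = 6: rhs = 19, matching y values: none (0 points).
  x = 7: rhs = 10, matching y values: none (0 points).
  x = 8: rhs = 20, matching y values: none (0 points).
  x = 9: rhs = 9, matching y values: 3, 20 (2 points).
  x = 10: rhs = 6, matching y values: 11, 12 (2 points).
  x = 11: rhs = 17, matching y values: none (0 points).
  x = 12: rhs = 2, matching y values: 5, 18 (2 points).
  x = 13: rhs = 13, matching y values: 6, 17 (2 points).
  x = 14: rhs = 10, matching y values: none (0 points).
  x = 15: rhs = 22, matching y values: none (0 points).
  x = 16: rhs = 9, matching y values: 3, 20 (2 points).
  x = 17: rhs = 0, matching y values: 0 (1 points).
  x = 18: rhs = 1, matching y values: 1, 22 (2 points).
  x = 19: rhs = 18, matching y values: 8, 15 (2 points).
  x = 20: rhs = 11, matching y values: none (0 points).
  x = 21: rhs = 9, matching y values: 3, 20 (2 points).
  x = 22: rhs = 18, matching y values: 8, 15 (2 points).
Total affine count: 27.
Full point count |E(F_23)| = 27 + 1 = 28.
Hasse bound: |28 − (23+1)| = |4| = 4 ≤ 2√23 ≈ 9.5917 ✓.


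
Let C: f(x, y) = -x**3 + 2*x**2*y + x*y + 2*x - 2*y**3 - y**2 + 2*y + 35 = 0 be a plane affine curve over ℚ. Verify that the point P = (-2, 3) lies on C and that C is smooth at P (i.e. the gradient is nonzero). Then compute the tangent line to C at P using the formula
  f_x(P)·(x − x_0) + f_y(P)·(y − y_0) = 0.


Tangent line at P: -31*x - 52*y + 94 = 0.

Step 1: f(-2, 3) = 0, so P lies on C.
Step 2: partial derivatives
  f_x(x, y) = -3*x**2 + 4*x*y + y + 2, f_y(x, y) = 2*x**2 + x - 6*y**2 - 2*y + 2.
  f_x(P) = -31, f_y(P) = -52 (gradient nonzero, so P is smooth).
Step 3: tangent line at P: -31·(x − -2) + -52·(y − 3) = 0.
Expanding: -31*x - 52*y + 94 = 0.


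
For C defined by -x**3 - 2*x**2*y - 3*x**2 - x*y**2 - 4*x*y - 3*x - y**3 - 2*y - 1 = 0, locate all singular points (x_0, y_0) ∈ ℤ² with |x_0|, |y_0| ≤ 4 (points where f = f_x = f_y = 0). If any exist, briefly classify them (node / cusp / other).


Singular points: {(-1, 0)}; classification: cusp.

Compute partial derivatives:
  f_x = -3*x**2 - 4*x*y - 6*x - y**2 - 4*y - 3.
  f_y = -2*x**2 - 2*x*y - 4*x - 3*y**2 - 2.
Scan x_0 ∈ {−4, ..., 4}. For each x_0, f_y(x_0, y) is a polynomial in y; find its integer roots y ∈ {−4, ..., 4}, then test f_x and f at those candidates.
  x = -4: f_y(-4, y) = -3*y**2 + 8*y - 18; no integer root y with |y| ≤ 4.
  x = -3: f_y(-3, y) = -3*y**2 + 6*y - 8; no integer root y with |y| ≤ 4.
  x = -2: f_y(-2, y) = -3*y**2 + 4*y - 2; no integer root y with |y| ≤ 4.
  x = -1: f_y(-1, y) = -3*y**2 + 2*y; vanishes at y ∈ {0}. (-1, 0): f_x = 0, f = 0 — SINGULAR.
  x = 0: f_y(0, y) = -3*y**2 - 2; no integer root y with |y| ≤ 4.
  x = 1: f_y(1, y) = -3*y**2 - 2*y - 8; no integer root y with |y| ≤ 4.
  x = 2: f_y(2, y) = -3*y**2 - 4*y - 18; no integer root y with |y| ≤ 4.
  x = 3: f_y(3, y) = -3*y**2 - 6*y - 32; no integer root y with |y| ≤ 4.
  x = 4: f_y(4, y) = -3*y**2 - 8*y - 50; no integer root y with |y| ≤ 4.
Only singular point on the grid: (-1, 0).
Classify: substitute x = -1 + u, y = 0 + v and expand: f = -u**3 - 2*u**2*v - u*v**2 - v**3 + v**2.
No constant or linear terms (consistent with a singular point). Quadratic part: v**2. Cubic part: -u**3 - 2*u**2*v - u*v**2 - v**3.
The quadratic part v**2 is a perfect square, so there is a single (double) tangent line v = 0, i.e. y = 0. Restricting the cubic part to that line (v = 0) leaves -u**3 ≠ 0, so f is not divisible by v and the branch is v² ≈ u**3 to lowest order — this is a cusp.
Classification: cusp.


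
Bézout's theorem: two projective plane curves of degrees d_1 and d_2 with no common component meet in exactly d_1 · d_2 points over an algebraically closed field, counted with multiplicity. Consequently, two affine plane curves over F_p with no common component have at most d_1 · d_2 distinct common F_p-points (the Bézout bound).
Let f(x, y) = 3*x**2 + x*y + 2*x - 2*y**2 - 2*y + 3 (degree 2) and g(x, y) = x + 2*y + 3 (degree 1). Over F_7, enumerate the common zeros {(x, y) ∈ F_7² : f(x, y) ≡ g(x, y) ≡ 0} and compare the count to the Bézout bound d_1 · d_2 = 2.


Common zeros: ∅; count = 0; Bézout bound = 2.

deg(f) = 2, deg(g) = 1, so Bézout bound = 2.
Scan x ∈ F_7. For each x, list the y ∈ F_7 with f(x, y) ≡ 0 and those with g(x, y) ≡ 0 (mod 7); the common zeros in that column are the intersection.
  x = 0: f ≡ 0 at y ∈ {3}; g ≡ 0 at y ∈ {2}; common: ∅.
  x = 1: f ≡ 0 at y ∈ {4, 6}; g ≡ 0 at y ∈ {5}; common: ∅.
  x = 2: f ≡ 0 at y ∈ ∅; g ≡ 0 at y ∈ {1}; common: ∅.
  x = 3: f ≡ 0 at y ∈ {1, 3}; g ≡ 0 at y ∈ {4}; common: ∅.
  x = 4: f ≡ 0 at y ∈ {4}; g ≡ 0 at y ∈ {0}; common: ∅.
  x = 5: f ≡ 0 at y ∈ ∅; g ≡ 0 at y ∈ {3}; common: ∅.
  x = 6: f ≡ 0 at y ∈ ∅; g ≡ 0 at y ∈ {6}; common: ∅.
Collecting: common zeros = ∅, so the count is 0.
Comparison with the Bézout bound: 0 ≤ 2 = deg(f)·deg(g), as expected for curves with no common component (the affine F_7-count falls short of the bound because intersections may lie at infinity, over extension fields, or carry multiplicity).


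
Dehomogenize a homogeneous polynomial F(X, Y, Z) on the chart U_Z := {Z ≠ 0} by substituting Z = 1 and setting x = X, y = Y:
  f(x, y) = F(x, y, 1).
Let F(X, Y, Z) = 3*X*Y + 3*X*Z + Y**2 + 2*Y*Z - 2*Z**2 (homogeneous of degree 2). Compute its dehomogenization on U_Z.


f(x, y) = 3*x*y + 3*x + y**2 + 2*y - 2

On U_Z we set Z = 1. Each monomial c·X^i·Y^j·Z^k in F becomes c·x^i·y^j·1^k = c·x^i·y^j.
Substituting Z = 1: F(X, Y, 1) = 3*x*y + 3*x + y**2 + 2*y - 2.
Note: deg(f) ≤ deg(F) = 2; strict inequality happens when F is divisible by Z (lost terms).


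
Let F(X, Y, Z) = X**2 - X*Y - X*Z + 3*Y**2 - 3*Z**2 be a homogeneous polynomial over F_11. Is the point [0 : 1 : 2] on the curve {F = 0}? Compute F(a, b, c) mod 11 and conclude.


F(0,1,2) ≡ 2 (mod 11); P is NOT on the curve.

Evaluate F(0, 1, 2) term-by-term (mod 11).
  X**2 ↦ 1·0·1·1 = 0
  -X*Y ↦ -1·0·1·1 = 0
  -X*Z ↦ -1·0·1·2 = 0
  3*Y**2 ↦ 3·1·1·1 = 3
  -3*Z**2 ↦ -3·1·1·4 = -12
Sum: F(0, 1, 2) = (0) + (0) + (0) + (3) + (-12) = -9.
Reducing mod 11: -9 ≡ 2 (mod 11).
Since F(a, b, c) ≡ 2 ≠ 0 (mod 11), P does NOT lie on the curve.


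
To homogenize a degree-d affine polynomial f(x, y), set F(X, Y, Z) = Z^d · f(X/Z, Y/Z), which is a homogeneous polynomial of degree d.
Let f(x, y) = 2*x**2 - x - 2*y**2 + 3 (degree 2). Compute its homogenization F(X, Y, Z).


F(X, Y, Z) = 2*X**2 - X*Z - 2*Y**2 + 3*Z**2

deg(f) = 2.
Substitute x = X/Z, y = Y/Z into f, then multiply by Z^2.
  monomial 2·x^2·y^0 ↦ 2·X^2·Y^0·Z^0.
  monomial -1·x^1·y^0 ↦ -1·X^1·Y^0·Z^1.
  monomial -2·x^0·y^2 ↦ -2·X^0·Y^2·Z^0.
  monomial 3·x^0·y^0 ↦ 3·X^0·Y^0·Z^2.
Collecting: F(X, Y, Z) = 2*X**2 - X*Z - 2*Y**2 + 3*Z**2.


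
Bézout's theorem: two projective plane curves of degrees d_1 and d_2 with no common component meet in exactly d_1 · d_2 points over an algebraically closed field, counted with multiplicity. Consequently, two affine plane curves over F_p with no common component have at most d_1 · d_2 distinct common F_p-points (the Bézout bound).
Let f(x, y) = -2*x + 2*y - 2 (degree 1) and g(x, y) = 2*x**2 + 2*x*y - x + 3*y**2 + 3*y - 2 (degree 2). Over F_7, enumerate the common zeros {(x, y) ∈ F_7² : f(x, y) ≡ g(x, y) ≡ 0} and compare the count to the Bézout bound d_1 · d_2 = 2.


Common zeros: {(1, 2)}; count = 1; Bézout bound = 2.

deg(f) = 1, deg(g) = 2, so Bézout bound = 2.
Scan x ∈ F_7. For each x, list the y ∈ F_7 with f(x, y) ≡ 0 and those with g(x, y) ≡ 0 (mod 7); the common zeros in that column are the intersection.
  x = 0: f ≡ 0 at y ∈ {1}; g ≡ 0 at y ∈ ∅; common: ∅.
  x = 1: f ≡ 0 at y ∈ {2}; g ≡ 0 at y ∈ {1, 2}; common: {2}.
  x = 2: f ≡ 0 at y ∈ {3}; g ≡ 0 at y ∈ {1, 6}; common: ∅.
  x = 3: f ≡ 0 at y ∈ {4}; g ≡ 0 at y ∈ {5, 6}; common: ∅.
  x = 4: f ≡ 0 at y ∈ {5}; g ≡ 0 at y ∈ ∅; common: ∅.
  x = 5: f ≡ 0 at y ∈ {6}; g ≡ 0 at y ∈ ∅; common: ∅.
  x = 6: f ≡ 0 at y ∈ {0}; g ≡ 0 at y ∈ ∅; common: ∅.
Collecting: common zeros = {(1, 2)}, so the count is 1.
Comparison with the Bézout bound: 1 ≤ 2 = deg(f)·deg(g), as expected for curves with no common component (the affine F_7-count falls short of the bound because intersections may lie at infinity, over extension fields, or carry multiplicity).


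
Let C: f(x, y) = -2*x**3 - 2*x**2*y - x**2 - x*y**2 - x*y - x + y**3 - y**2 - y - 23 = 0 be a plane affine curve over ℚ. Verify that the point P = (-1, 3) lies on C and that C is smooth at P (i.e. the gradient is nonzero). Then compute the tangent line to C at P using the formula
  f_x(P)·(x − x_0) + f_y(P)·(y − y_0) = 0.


Tangent line at P: -5*x + 25*y - 80 = 0.

Step 1: f(-1, 3) = 0, so P lies on C.
Step 2: partial derivatives
  f_x(x, y) = -6*x**2 - 4*x*y - 2*x - y**2 - y - 1, f_y(x, y) = -2*x**2 - 2*x*y - x + 3*y**2 - 2*y - 1.
  f_x(P) = -5, f_y(P) = 25 (gradient nonzero, so P is smooth).
Step 3: tangent line at P: -5·(x − -1) + 25·(y − 3) = 0.
Expanding: -5*x + 25*y - 80 = 0.


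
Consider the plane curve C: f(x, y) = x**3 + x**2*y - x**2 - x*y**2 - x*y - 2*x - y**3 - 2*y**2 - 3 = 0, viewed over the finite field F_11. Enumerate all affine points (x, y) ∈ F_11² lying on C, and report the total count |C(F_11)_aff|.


Affine F_11-points: {(0, 4), (1, 7), (2, 7), (5, 1), (6, 0), (7, 6), (7, 9), (8, 0), (8, 4), (8, 8), (9, 0), (10, 2), (10, 3), (10, 5)}; count = 14.

For each of the 121 pairs (x, y) ∈ F_11², evaluate f(x, y) mod 11. Record the zeros.
  x = 0: [0↦8, 1↦5, 2↦3, 3↦7, 4↦0, 5↦9, 6↦6, 7↦7, 8↦6, 9↦8, 10↦7]  zeros at y ∈ {4}
  x = 1: [0↦6, 1↦2, 2↦8, 3↦7, 4↦4, 5↦4, 6↦1, 7↦0, 8↦6, 9↦2, 10↦4]  zeros at y ∈ {7}
  x = 2: [0↦8, 1↦5, 2↦10, 3↦6, 4↦9, 5↦2, 6↦1, 7↦0, 8↦4, 9↦7, 10↦3]  zeros at y ∈ {7}
  x = 3: [0↦9, 1↦9, 2↦4, 3↦10, 4↦10, 5↦9, 6↦1, 7↦2, 8↦6, 9↦7, 10↦10]  zeros at y ∈ ∅
  x = 4: [0↦4, 1↦9, 2↦7, 3↦3, 4↦2, 5↦9, 6↦7, 7↦1, 8↦7, 9↦8, 10↦9]  zeros at y ∈ ∅
  x = 5: [0↦10, 1↦0, 2↦3, 3↦2, 4↦2, 5↦8, 6↦3, 7↦3, 8↦2, 9↦5, 10↦6]  zeros at y ∈ {1}
  x = 6: [0↦0, 1↦10, 2↦9, 3↦2, 4↦5, 5↦1, 6↦6, 7↦3, 8↦8, 9↦4, 10↦7]  zeros at y ∈ {0}
  x = 7: [0↦2, 1↦1, 2↦9, 3↦9, 4↦6, 5↦5, 6↦0, 7↦7, 8↦9, 9↦0, 10↦7]  zeros at y ∈ {6, 9}
  x = 8: [0↦0, 1↦1, 2↦9, 3↦7, 4↦0, 5↦4, 6↦2, 7↦10, 8↦0, 9↦10, 10↦1]  zeros at y ∈ {0, 4, 8}
  x = 9: [0↦0, 1↦5, 2↦4, 3↦2, 4↦4, 5↦4, 6↦7, 7↦7, 8↦9, 9↦7, 10↦6]  zeros at y ∈ {0}
  x = 10: [0↦8, 1↦8, 2↦0, 3↦0, 4↦2, 5↦0, 6↦10, 7↦4, 8↦9, 9↦8, 10↦6]  zeros at y ∈ {2, 3, 5}
Collecting zeros: affine points = {(0, 4), (1, 7), (2, 7), (5, 1), (6, 0), (7, 6), (7, 9), (8, 0), (8, 4), (8, 8), (9, 0), (10, 2), (10, 3), (10, 5)}.
Total count |C(F_11)_aff| = 14.
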